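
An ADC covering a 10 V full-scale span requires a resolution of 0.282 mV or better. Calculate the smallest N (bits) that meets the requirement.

Number of steps required ≥ 10 V / 0.282 mV = 35460.99.
Need 2^N ≥ 35460.99; 2^15 = 32768, 2^16 = 65536.
Minimum N = 16.

16 bits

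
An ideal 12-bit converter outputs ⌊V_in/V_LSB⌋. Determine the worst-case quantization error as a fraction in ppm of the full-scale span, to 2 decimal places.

244.14 ppm

Truncating → worst-case error = 1 LSB = V_FS/2^12, so 1e+06/4096 = 244.141 ppm of full scale.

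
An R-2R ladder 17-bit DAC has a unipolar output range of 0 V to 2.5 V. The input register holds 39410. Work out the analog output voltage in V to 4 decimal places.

0.7517 V

LSB = 2.5 V / 2^17 = 19.07 µV.
V_out = 0 + 39410 × 1.90735e-05 V = 0.751686 V.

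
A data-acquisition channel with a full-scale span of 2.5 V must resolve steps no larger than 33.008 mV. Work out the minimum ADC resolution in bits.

Number of steps required ≥ 2.5 V / 33.008 mV = 75.74.
Need 2^N ≥ 75.74; 2^6 = 64, 2^7 = 128.
Minimum N = 7.

7 bits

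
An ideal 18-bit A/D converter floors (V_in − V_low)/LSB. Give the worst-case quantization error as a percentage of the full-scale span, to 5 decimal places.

Truncating → worst-case error = 1 LSB = V_FS/2^18, so 100/262144 = 0.00038147 % of full scale.

0.00038 %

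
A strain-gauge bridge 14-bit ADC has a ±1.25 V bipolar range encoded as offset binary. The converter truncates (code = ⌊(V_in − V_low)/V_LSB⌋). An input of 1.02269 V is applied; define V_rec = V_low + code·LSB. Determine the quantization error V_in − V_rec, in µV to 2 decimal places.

Step size: 2.5 V ÷ 2^14 = 152.59 µV.
(1.02269 − (−1.25))/0.000152588 = 14894.3012; ⌊·⌋ gives code 14894.
Code 14894 maps back to (−1.25) + 14894×0.000152588 V = 1.022644 V.
Error = 1.02269 − 1.022644 = 4.5957e-05 V = 45.96 µV.

45.96 µV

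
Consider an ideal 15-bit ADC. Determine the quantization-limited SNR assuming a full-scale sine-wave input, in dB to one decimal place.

92.1 dB

SNR ≈ 6.02·N + 1.76 dB = 6.02·15 + 1.76 = 92.06 dB.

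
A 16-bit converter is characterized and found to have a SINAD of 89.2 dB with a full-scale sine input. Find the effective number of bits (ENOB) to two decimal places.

14.52 bits

ENOB = (SINAD − 1.76) / 6.02 = (89.2 − 1.76)/6.02 = 14.525.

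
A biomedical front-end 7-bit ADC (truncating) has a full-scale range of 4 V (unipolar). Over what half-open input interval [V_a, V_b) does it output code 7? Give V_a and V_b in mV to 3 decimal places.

[218.750 mV, 250.000 mV)

LSB = 4/2^7 = 31.250 mV.
V_a = V_low + 7·LSB = 0.21875 V; V_b = V_low + 8·LSB = 0.25 V.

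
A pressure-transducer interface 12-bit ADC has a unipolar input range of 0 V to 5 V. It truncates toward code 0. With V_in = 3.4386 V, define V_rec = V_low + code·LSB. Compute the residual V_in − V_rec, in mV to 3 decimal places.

LSB = 5/2^12 = 1.221 mV.
Scaled input = 2816.9011 LSBs, so code = 2816.
V_rec = 0 + 2816·0.0012207 = 3.4375 V.
Difference: 0.0011 V → 1.100 mV.

1.100 mV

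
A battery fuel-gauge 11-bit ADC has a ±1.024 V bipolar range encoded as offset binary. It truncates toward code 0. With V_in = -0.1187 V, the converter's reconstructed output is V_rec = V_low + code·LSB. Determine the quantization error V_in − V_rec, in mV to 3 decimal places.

0.300 mV

LSB = 2.048/2^11 = 1.000 mV.
(-0.1187 − (−1.024))/0.001 = 905.3000; ⌊·⌋ gives code 905.
V_rec = (−1.024) + 905·0.001 = -0.119 V.
V_in − V_rec = 0.0003 V = 0.300 mV.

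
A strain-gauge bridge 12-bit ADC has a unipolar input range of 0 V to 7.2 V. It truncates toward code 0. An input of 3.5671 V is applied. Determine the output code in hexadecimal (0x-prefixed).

code 0x7ED (decimal 2029)

With 4096 levels over 7.2 V, one step is 1.758 mV.
Input sits at 2029.284 steps above V_low.
⌊·⌋(2029.284) = 2029.
In hexadecimal (0x-prefixed): 0x7ED.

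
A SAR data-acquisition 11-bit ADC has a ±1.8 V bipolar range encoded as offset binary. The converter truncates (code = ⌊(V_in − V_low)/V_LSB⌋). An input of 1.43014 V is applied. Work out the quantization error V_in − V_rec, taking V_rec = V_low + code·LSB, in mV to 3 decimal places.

1.038 mV

LSB = 3.6/2^11 = 1.758 mV.
Scaled input = 1837.5908 LSBs, so code = 1837.
Code 1837 maps back to (−1.8) + 1837×0.00175781 V = 1.4291016 V.
Difference: 0.00103844 V → 1.038 mV.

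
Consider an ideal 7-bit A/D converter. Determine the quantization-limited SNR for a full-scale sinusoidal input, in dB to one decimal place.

43.9 dB

SNR ≈ 6.02·N + 1.76 dB = 6.02·7 + 1.76 = 43.90 dB.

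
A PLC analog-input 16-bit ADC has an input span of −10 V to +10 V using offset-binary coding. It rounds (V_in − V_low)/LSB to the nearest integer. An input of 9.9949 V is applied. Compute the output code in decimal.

code 65519

Full-scale span = 20 V; LSB = 20/2^16 = 305.18 µV.
(V_in − V_low)/LSB = (9.9949 − (−10)) / 0.000305176 = 65519.288.
So the output code is 65519.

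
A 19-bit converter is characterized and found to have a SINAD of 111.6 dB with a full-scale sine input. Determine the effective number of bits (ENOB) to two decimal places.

18.25 bits

ENOB = (SINAD − 1.76) / 6.02 = (111.6 − 1.76)/6.02 = 18.246.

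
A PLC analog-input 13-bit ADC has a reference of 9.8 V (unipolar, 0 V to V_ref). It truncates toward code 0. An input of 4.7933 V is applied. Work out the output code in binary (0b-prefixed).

code 0b111110100110 (decimal 4006)

Full-scale span = 9.8 V; LSB = 9.8/2^13 = 1.196 mV.
Input sits at 4006.808 steps above V_low.
So the output code is 4006.
In binary (0b-prefixed): 0b111110100110.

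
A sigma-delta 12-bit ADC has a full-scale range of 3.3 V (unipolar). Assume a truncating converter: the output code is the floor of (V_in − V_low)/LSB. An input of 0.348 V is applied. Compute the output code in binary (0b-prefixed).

code 0b110101111 (decimal 431)

LSB = 3.3 V / 4096 = 0.806 mV.
(0.348 − 0) / 0.000805664 = 431.942 LSBs.
⌊·⌋(431.942) = 431.
In binary (0b-prefixed): 0b110101111.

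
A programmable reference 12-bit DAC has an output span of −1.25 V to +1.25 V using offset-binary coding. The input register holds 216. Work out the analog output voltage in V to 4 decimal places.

-1.1182 V

LSB = 2.5 V / 2^12 = 0.610 mV.
V_out = (−1.25) + 216 × 0.000610352 V = -1.11816 V.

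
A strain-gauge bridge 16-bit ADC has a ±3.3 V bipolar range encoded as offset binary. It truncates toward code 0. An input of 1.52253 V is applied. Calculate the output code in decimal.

code 47886

LSB = 6.6 V / 65536 = 100.71 µV.
Input sits at 47886.262 steps above V_low.
So the output code is 47886.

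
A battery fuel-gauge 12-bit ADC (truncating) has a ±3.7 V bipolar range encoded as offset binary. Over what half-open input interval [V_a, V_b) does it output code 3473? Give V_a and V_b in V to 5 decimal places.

LSB = 7.4/2^12 = 1.807 mV.
V_a = V_low + 3473·LSB = 2.57446 V; V_b = V_low + 3474·LSB = 2.57627 V.

[2.57446 V, 2.57627 V)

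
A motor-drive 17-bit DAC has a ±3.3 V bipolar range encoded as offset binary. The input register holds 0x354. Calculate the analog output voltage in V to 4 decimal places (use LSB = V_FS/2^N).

-3.2571 V

LSB = 6.6 V / 2^17 = 50.35 µV.
Code 0x354 = 852 decimal.
V_out = (−3.3) + 852 × 5.0354e-05 V = -3.2571 V.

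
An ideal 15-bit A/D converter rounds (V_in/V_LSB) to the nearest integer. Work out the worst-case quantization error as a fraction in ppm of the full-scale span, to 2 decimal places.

Rounding → worst-case error = ½ LSB = V_FS/2^16, so 1e+06/65536 = 15.2588 ppm of full scale.

15.26 ppm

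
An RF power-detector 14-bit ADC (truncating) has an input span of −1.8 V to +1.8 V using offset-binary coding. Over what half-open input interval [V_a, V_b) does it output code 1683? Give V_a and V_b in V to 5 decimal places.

LSB = 3.6/2^14 = 219.73 µV.
V_a = V_low + 1683·LSB = -1.4302 V; V_b = V_low + 1684·LSB = -1.42998 V.

[-1.43020 V, -1.42998 V)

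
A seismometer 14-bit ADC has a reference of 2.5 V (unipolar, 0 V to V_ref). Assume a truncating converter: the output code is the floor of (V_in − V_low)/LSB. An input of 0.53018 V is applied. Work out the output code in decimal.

code 3474

LSB = 2.5 V / 16384 = 152.59 µV.
Input sits at 3474.588 steps above V_low.
⌊·⌋(3474.588) = 3474.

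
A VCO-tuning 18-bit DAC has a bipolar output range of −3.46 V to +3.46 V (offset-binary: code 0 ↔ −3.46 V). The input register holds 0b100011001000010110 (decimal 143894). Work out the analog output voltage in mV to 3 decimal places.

338.471 mV

LSB = 6.92 V / 2^18 = 26.40 µV.
Code 0b100011001000010110 = 143894 decimal.
V_out = (−3.46) + 143894 × 2.63977e-05 V = 0.338471 V.
= 338.471 mV.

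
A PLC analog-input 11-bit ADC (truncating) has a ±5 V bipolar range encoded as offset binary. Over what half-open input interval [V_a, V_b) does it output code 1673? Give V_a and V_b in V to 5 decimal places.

[3.16895 V, 3.17383 V)

LSB = 10/2^11 = 4.883 mV.
V_a = V_low + 1673·LSB = 3.16895 V; V_b = V_low + 1674·LSB = 3.17383 V.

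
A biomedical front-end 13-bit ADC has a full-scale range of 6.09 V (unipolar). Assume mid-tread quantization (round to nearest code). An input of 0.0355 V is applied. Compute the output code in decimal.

Full-scale span = 6.09 V; LSB = 6.09/2^13 = 0.743 mV.
(V_in − V_low)/LSB = (0.0355 − 0) / 0.000743408 = 47.753.
round(47.753) = 48.

code 48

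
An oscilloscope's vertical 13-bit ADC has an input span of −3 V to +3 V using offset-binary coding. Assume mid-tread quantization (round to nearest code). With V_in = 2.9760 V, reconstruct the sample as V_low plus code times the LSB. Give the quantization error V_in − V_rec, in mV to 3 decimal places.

LSB = 6/2^13 = 0.732 mV.
(V_in − V_low)/LSB = (2.9760 − (−3))/0.000732422 = 8159.2320 → code 8159 (round).
V_rec = (−3) + 8159·0.000732422 = 2.9758301 V.
Error = 2.9760 − 2.9758301 = 0.000169922 V = 0.170 mV.

0.170 mV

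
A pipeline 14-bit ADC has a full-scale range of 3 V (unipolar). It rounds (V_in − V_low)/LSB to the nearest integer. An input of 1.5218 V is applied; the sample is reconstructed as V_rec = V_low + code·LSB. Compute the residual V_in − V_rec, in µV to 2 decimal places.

Step size: 3 V ÷ 2^14 = 183.11 µV.
Scaled input = 8311.0571 LSBs, so code = 8311.
Code 8311 maps back to 0 + 8311×0.000183105 V = 1.5217896 V.
Error = 1.5218 − 1.5217896 = 1.04492e-05 V = 10.45 µV.

10.45 µV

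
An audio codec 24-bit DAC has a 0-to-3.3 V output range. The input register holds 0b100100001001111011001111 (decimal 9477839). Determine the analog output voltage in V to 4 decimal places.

LSB = 3.3 V / 2^24 = 0.20 µV.
Code 0b100100001001111011001111 = 9477839 decimal.
V_out = 0 + 9477839 × 1.96695e-07 V = 1.86425 V.

1.8642 V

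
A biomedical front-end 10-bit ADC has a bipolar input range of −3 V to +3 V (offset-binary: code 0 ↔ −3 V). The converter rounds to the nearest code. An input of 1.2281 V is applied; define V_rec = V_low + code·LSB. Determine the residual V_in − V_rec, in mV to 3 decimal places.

One LSB is 6 V / 1024 = 5.859 mV.
(V_in − V_low)/LSB = (1.2281 − (−3))/0.00585938 = 721.5957 → code 722 (round).
Code 722 maps back to (−3) + 722×0.00585938 V = 1.2304688 V.
Error = 1.2281 − 1.2304688 = -0.00236875 V = -2.369 mV.

-2.369 mV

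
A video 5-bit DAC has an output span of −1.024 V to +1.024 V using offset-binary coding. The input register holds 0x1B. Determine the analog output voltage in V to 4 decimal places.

LSB = 2.048 V / 2^5 = 64.000 mV.
Code 0x1B = 27 decimal.
V_out = (−1.024) + 27 × 0.064 V = 0.704 V.

0.7040 V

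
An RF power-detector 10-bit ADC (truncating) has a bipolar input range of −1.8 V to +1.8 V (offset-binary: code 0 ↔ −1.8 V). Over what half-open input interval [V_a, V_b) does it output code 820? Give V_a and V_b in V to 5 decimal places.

LSB = 3.6/2^10 = 3.516 mV.
V_a = V_low + 820·LSB = 1.08281 V; V_b = V_low + 821·LSB = 1.08633 V.

[1.08281 V, 1.08633 V)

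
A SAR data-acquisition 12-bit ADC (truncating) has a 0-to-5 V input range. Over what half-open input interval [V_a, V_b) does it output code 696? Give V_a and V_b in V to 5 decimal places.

[0.84961 V, 0.85083 V)

LSB = 5/2^12 = 1.221 mV.
V_a = V_low + 696·LSB = 0.849609 V; V_b = V_low + 697·LSB = 0.85083 V.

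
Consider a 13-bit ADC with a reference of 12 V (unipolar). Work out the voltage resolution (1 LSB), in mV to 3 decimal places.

Full-scale span = 12 V.
LSB = 12 / 2^13 = 12 / 8192 = 0.00146484 V = 1.465 mV.

1.465 mV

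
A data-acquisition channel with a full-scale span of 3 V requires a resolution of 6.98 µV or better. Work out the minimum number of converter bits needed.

19 bits

Number of steps required ≥ 3 V / 6.98 µV = 429799.43.
Need 2^N ≥ 429799.43; 2^18 = 262144, 2^19 = 524288.
Minimum N = 19.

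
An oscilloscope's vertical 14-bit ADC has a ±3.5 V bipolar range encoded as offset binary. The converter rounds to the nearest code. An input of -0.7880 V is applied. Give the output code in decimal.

code 6348

LSB = 7 V / 16384 = 427.25 µV.
(V_in − V_low)/LSB = (-0.7880 − (−3.5)) / 0.000427246 = 6347.630.
Round → code 6348.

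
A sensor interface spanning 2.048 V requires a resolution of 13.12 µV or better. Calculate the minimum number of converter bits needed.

Number of steps required ≥ 2.048 V / 13.12 µV = 156097.56.
Need 2^N ≥ 156097.56; 2^17 = 131072, 2^18 = 262144.
Minimum N = 18.

18 bits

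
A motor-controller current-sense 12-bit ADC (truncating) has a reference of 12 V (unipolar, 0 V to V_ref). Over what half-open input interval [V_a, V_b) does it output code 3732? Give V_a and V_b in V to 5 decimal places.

[10.93359 V, 10.93652 V)

LSB = 12/2^12 = 2.930 mV.
V_a = V_low + 3732·LSB = 10.9336 V; V_b = V_low + 3733·LSB = 10.9365 V.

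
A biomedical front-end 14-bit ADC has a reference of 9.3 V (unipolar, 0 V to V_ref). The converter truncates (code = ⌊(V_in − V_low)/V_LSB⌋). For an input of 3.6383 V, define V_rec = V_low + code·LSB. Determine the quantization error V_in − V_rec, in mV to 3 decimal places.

Step size: 9.3 V ÷ 2^14 = 0.568 mV.
(V_in − V_low)/LSB = (3.6383 − 0)/0.000567627 = 6409.6674 → code 6409 (floor).
V_rec = 0 + 6409·0.000567627 = 3.6379211 V.
Difference: 0.000378857 V → 0.379 mV.

0.379 mV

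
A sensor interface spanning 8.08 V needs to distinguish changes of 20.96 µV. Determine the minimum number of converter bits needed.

19 bits

Number of steps required ≥ 8.08 V / 20.96 µV = 385496.18.
Need 2^N ≥ 385496.18; 2^18 = 262144, 2^19 = 524288.
Minimum N = 19.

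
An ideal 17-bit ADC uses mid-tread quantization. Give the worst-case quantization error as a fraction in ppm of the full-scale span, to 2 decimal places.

3.81 ppm

Rounding → worst-case error = ½ LSB = V_FS/2^18, so 1e+06/262144 = 3.8147 ppm of full scale.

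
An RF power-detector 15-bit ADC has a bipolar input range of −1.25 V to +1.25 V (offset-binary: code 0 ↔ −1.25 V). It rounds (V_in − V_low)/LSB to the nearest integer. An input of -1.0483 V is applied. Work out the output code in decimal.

LSB = 2.5 V / 32768 = 76.29 µV.
Input sits at 2643.722 steps above V_low.
round(2643.722) = 2644.

code 2644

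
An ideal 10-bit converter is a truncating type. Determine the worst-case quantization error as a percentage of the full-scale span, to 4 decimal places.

0.0977 %

Truncating → worst-case error = 1 LSB = V_FS/2^10, so 100/1024 = 0.0976562 % of full scale.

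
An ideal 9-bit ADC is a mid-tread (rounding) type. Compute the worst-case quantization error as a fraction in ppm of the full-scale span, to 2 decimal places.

976.56 ppm

Rounding → worst-case error = ½ LSB = V_FS/2^10, so 1e+06/1024 = 976.562 ppm of full scale.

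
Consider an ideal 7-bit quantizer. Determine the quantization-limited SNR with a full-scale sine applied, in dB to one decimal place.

43.9 dB

SNR ≈ 6.02·N + 1.76 dB = 6.02·7 + 1.76 = 43.90 dB.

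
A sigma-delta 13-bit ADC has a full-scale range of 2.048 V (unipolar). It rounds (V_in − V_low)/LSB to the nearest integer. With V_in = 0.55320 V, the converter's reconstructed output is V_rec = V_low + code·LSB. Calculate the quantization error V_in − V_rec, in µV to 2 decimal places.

-50.00 µV

Step size: 2.048 V ÷ 2^13 = 250.00 µV.
Scaled input = 2212.8000 LSBs, so code = 2213.
V_rec = 0 + 2213·0.00025 = 0.55325 V.
Error = 0.55320 − 0.55325 = -5e-05 V = -50.00 µV.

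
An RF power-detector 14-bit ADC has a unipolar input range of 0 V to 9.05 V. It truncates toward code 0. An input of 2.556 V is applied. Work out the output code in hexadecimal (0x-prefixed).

code 0x1213 (decimal 4627)

With 16384 levels over 9.05 V, one step is 0.552 mV.
Input sits at 4627.349 steps above V_low.
So the output code is 4627.
In hexadecimal (0x-prefixed): 0x1213.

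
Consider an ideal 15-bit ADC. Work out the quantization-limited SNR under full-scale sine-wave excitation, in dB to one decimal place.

92.1 dB

SNR ≈ 6.02·N + 1.76 dB = 6.02·15 + 1.76 = 92.06 dB.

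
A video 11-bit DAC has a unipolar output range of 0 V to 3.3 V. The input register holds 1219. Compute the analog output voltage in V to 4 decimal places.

LSB = 3.3 V / 2^11 = 1.611 mV.
V_out = 0 + 1219 × 0.00161133 V = 1.96421 V.

1.9642 V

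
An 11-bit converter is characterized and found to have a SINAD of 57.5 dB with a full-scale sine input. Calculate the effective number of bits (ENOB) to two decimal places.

ENOB = (SINAD − 1.76) / 6.02 = (57.5 − 1.76)/6.02 = 9.259.

9.26 bits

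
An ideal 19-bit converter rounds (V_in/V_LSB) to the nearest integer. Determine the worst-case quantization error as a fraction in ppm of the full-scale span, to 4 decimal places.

0.9537 ppm

Rounding → worst-case error = ½ LSB = V_FS/2^20, so 1e+06/1048576 = 0.953674 ppm of full scale.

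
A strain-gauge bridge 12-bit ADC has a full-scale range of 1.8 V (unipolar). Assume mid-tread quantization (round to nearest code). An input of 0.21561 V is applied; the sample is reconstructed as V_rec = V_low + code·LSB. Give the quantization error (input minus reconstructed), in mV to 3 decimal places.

-0.161 mV

Step size: 1.8 V ÷ 2^12 = 439.45 µV.
Scaled input = 490.6325 LSBs, so code = 491.
V_rec = 0 + 491·0.000439453 = 0.21577148 V.
Error = 0.21561 − 0.21577148 = -0.000161484 V = -0.161 mV.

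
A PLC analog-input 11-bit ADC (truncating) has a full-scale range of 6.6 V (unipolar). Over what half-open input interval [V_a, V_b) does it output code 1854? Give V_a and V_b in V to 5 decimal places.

[5.97480 V, 5.97803 V)

LSB = 6.6/2^11 = 3.223 mV.
V_a = V_low + 1854·LSB = 5.9748 V; V_b = V_low + 1855·LSB = 5.97803 V.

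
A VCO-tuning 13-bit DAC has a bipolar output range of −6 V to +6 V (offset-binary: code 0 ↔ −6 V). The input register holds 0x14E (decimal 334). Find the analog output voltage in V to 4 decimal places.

-5.5107 V

LSB = 12 V / 2^13 = 1.465 mV.
Code 0x14E = 334 decimal.
V_out = (−6) + 334 × 0.00146484 V = -5.51074 V.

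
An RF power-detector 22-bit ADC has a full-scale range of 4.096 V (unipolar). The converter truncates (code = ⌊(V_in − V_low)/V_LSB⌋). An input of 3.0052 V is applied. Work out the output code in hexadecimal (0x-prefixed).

code 0x2EF4CC (decimal 3077324)

LSB = 4.096 V / 4194304 = 0.98 µV.
(V_in − V_low)/LSB = (3.0052 − 0) / 9.76563e-07 = 3077324.800.
⌊·⌋(3077324.800) = 3077324.
In hexadecimal (0x-prefixed): 0x2EF4CC.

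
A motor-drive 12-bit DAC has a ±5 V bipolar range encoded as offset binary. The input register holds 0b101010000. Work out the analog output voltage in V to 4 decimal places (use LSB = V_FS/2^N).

-4.1797 V

LSB = 10 V / 2^12 = 2.441 mV.
Code 0b101010000 = 336 decimal.
V_out = (−5) + 336 × 0.00244141 V = -4.17969 V.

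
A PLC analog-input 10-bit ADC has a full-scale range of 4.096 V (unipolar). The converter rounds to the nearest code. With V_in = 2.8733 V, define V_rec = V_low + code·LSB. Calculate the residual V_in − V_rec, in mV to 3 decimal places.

1.300 mV

Step size: 4.096 V ÷ 2^10 = 4.000 mV.
(2.8733 − 0)/0.004 = 718.3250; round gives code 718.
Code 718 maps back to 0 + 718×0.004 V = 2.872 V.
V_in − V_rec = 0.0013 V = 1.300 mV.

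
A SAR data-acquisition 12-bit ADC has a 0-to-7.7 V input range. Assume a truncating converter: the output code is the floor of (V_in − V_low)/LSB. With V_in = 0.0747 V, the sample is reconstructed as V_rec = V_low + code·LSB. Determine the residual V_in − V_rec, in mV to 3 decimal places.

Step size: 7.7 V ÷ 2^12 = 1.880 mV.
(0.0747 − 0)/0.00187988 = 39.7365; ⌊·⌋ gives code 39.
V_rec = 0 + 39·0.00187988 = 0.07331543 V.
V_in − V_rec = 0.00138457 V = 1.385 mV.

1.385 mV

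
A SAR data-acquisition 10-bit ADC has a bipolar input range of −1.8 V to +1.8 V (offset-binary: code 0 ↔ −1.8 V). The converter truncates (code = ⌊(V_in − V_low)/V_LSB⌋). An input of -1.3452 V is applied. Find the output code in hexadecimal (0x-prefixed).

LSB = 3.6 V / 1024 = 3.516 mV.
Input sits at 129.365 steps above V_low.
⌊·⌋(129.365) = 129.
In hexadecimal (0x-prefixed): 0x81.

code 0x81 (decimal 129)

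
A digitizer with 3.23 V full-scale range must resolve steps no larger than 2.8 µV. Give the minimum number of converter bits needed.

21 bits

Number of steps required ≥ 3.23 V / 2.8 µV = 1153571.43.
Need 2^N ≥ 1153571.43; 2^20 = 1048576, 2^21 = 2097152.
Minimum N = 21.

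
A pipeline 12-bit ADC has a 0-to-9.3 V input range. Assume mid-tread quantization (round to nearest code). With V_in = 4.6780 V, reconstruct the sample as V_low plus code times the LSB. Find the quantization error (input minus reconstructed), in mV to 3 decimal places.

0.754 mV

Step size: 9.3 V ÷ 2^12 = 2.271 mV.
Scaled input = 2060.3320 LSBs, so code = 2060.
Reconstructed: 4.6772461 V.
Error = 4.6780 − 4.6772461 = 0.000753906 V = 0.754 mV.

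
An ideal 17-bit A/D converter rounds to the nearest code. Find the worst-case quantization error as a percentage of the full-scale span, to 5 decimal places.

0.00038 %

Rounding → worst-case error = ½ LSB = V_FS/2^18, so 100/262144 = 0.00038147 % of full scale.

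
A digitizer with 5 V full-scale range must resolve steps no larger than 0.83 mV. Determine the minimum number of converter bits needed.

13 bits

Number of steps required ≥ 5 V / 0.83 mV = 6024.10.
Need 2^N ≥ 6024.10; 2^12 = 4096, 2^13 = 8192.
Minimum N = 13.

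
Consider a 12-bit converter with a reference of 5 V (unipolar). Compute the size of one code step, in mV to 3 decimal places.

1.221 mV

Full-scale span = 5 V.
LSB = 5 / 2^12 = 5 / 4096 = 0.0012207 V = 1.221 mV.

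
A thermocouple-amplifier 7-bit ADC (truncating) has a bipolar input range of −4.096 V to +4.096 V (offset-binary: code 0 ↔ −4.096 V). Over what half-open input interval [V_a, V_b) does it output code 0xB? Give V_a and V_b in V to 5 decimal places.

LSB = 8.192/2^7 = 64.000 mV.
Code 0xB = 11 decimal.
V_a = V_low + 11·LSB = -3.392 V; V_b = V_low + 12·LSB = -3.328 V.

[-3.39200 V, -3.32800 V)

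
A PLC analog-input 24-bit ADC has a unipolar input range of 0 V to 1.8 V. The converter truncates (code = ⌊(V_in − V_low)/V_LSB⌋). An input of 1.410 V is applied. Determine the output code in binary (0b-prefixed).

code 0b110010001000100010001000 (decimal 13142152)

Full-scale span = 1.8 V; LSB = 1.8/2^24 = 0.11 µV.
(V_in − V_low)/LSB = (1.410 − 0) / 1.07288e-07 = 13142152.533.
⌊·⌋(13142152.533) = 13142152.
In binary (0b-prefixed): 0b110010001000100010001000.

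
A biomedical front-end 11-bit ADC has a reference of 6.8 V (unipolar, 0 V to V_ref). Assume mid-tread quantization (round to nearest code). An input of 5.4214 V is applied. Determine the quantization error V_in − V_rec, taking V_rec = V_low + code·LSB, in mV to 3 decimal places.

One LSB is 6.8 V / 2048 = 3.320 mV.
Scaled input = 1632.7981 LSBs, so code = 1633.
Code 1633 maps back to 0 + 1633×0.00332031 V = 5.4220703 V.
Error = 5.4214 − 5.4220703 = -0.000670313 V = -0.670 mV.

-0.670 mV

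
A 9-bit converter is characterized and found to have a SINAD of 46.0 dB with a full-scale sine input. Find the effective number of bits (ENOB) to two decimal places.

7.35 bits

ENOB = (SINAD − 1.76) / 6.02 = (46.0 − 1.76)/6.02 = 7.349.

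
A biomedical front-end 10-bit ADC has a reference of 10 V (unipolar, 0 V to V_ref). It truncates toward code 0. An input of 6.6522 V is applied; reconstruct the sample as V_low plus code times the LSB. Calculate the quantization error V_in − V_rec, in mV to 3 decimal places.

1.809 mV

One LSB is 10 V / 1024 = 9.766 mV.
Scaled input = 681.1853 LSBs, so code = 681.
Code 681 maps back to 0 + 681×0.00976562 V = 6.6503906 V.
Error = 6.6522 − 6.6503906 = 0.00180938 V = 1.809 mV.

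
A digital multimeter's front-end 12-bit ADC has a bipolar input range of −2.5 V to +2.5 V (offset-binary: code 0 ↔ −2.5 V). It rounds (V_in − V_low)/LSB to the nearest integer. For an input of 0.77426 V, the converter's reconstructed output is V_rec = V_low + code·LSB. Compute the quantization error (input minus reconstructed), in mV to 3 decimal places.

0.334 mV

LSB = 5/2^12 = 1.221 mV.
(V_in − V_low)/LSB = (0.77426 − (−2.5))/0.0012207 = 2682.2738 → code 2682 (round).
Reconstructed: 0.77392578 V.
Difference: 0.000334219 V → 0.334 mV.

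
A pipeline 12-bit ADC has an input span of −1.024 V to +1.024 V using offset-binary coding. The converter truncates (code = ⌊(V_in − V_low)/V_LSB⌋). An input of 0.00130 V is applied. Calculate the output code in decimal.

With 4096 levels over 2.048 V, one step is 0.500 mV.
(0.00130 − (−1.024)) / 0.0005 = 2050.600 LSBs.
Floor → code 2050.

code 2050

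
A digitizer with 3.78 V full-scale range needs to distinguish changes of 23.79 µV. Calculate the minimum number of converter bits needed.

Number of steps required ≥ 3.78 V / 23.79 µV = 158890.29.
Need 2^N ≥ 158890.29; 2^17 = 131072, 2^18 = 262144.
Minimum N = 18.

18 bits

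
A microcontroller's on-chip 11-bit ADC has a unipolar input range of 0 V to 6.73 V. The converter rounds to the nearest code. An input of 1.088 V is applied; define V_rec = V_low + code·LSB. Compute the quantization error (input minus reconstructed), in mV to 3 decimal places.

0.290 mV

Step size: 6.73 V ÷ 2^11 = 3.286 mV.
(V_in − V_low)/LSB = (1.088 − 0)/0.00328613 = 331.0883 → code 331 (round).
V_rec = 0 + 331·0.00328613 = 1.08771 V.
Difference: 0.000290039 V → 0.290 mV.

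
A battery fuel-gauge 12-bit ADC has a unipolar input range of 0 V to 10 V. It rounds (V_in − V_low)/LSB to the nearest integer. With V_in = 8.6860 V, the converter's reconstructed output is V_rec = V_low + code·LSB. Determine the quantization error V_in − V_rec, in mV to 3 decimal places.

LSB = 10/2^12 = 2.441 mV.
(V_in − V_low)/LSB = (8.6860 − 0)/0.00244141 = 3557.7856 → code 3558 (round).
Code 3558 maps back to 0 + 3558×0.00244141 V = 8.6865234 V.
V_in − V_rec = -0.000523438 V = -0.523 mV.

-0.523 mV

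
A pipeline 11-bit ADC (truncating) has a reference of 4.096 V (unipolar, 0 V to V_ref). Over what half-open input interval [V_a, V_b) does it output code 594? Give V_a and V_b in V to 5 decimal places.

[1.18800 V, 1.19000 V)

LSB = 4.096/2^11 = 2.000 mV.
V_a = V_low + 594·LSB = 1.188 V; V_b = V_low + 595·LSB = 1.19 V.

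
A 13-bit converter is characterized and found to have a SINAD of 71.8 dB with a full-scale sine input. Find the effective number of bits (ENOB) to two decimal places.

11.63 bits

ENOB = (SINAD − 1.76) / 6.02 = (71.8 − 1.76)/6.02 = 11.635.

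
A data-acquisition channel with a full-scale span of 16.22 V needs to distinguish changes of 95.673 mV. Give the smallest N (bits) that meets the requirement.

Number of steps required ≥ 16.22 V / 95.673 mV = 169.54.
Need 2^N ≥ 169.54; 2^7 = 128, 2^8 = 256.
Minimum N = 8.

8 bits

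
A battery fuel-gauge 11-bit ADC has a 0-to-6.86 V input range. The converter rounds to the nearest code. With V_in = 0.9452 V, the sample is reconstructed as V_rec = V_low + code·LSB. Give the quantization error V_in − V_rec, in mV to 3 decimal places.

0.610 mV

Step size: 6.86 V ÷ 2^11 = 3.350 mV.
(V_in − V_low)/LSB = (0.9452 − 0)/0.00334961 = 282.1822 → code 282 (round).
Code 282 maps back to 0 + 282×0.00334961 V = 0.94458984 V.
V_in − V_rec = 0.000610156 V = 0.610 mV.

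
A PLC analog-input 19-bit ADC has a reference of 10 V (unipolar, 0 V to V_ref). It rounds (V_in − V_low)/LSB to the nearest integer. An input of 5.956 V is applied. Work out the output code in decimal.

code 312266

With 524288 levels over 10 V, one step is 19.07 µV.
Input sits at 312265.933 steps above V_low.
Round → code 312266.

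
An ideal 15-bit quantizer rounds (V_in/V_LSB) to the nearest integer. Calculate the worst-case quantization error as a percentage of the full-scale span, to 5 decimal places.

0.00153 %

Rounding → worst-case error = ½ LSB = V_FS/2^16, so 100/65536 = 0.00152588 % of full scale.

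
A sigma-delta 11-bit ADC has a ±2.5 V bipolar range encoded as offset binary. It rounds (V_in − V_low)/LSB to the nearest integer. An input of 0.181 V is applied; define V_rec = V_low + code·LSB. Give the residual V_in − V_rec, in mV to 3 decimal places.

0.336 mV

LSB = 5/2^11 = 2.441 mV.
Scaled input = 1098.1376 LSBs, so code = 1098.
Code 1098 maps back to (−2.5) + 1098×0.00244141 V = 0.18066406 V.
Error = 0.181 − 0.18066406 = 0.000335937 V = 0.336 mV.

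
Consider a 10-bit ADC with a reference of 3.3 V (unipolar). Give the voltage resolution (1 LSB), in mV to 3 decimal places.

3.223 mV

Full-scale span = 3.3 V.
LSB = 3.3 / 2^10 = 3.3 / 1024 = 0.00322266 V = 3.223 mV.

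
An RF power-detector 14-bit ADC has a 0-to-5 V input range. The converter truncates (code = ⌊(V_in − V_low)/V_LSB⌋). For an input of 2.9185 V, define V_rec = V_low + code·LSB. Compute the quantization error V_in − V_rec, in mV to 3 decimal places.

Step size: 5 V ÷ 2^14 = 305.18 µV.
(V_in − V_low)/LSB = (2.9185 − 0)/0.000305176 = 9563.3408 → code 9563 (floor).
Code 9563 maps back to 0 + 9563×0.000305176 V = 2.918396 V.
Difference: 0.000104004 V → 0.104 mV.

0.104 mV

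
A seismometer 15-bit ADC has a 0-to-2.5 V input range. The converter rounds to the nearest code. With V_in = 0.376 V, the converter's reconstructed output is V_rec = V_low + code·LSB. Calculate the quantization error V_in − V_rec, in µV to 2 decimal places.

23.44 µV

One LSB is 2.5 V / 32768 = 76.29 µV.
(V_in − V_low)/LSB = (0.376 − 0)/7.62939e-05 = 4928.3072 → code 4928 (round).
Reconstructed: 0.37597656 V.
Difference: 2.34375e-05 V → 23.44 µV.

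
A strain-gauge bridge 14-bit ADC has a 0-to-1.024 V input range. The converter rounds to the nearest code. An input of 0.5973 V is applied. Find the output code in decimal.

With 16384 levels over 1.024 V, one step is 62.50 µV.
Input sits at 9556.800 steps above V_low.
round(9556.800) = 9557.

code 9557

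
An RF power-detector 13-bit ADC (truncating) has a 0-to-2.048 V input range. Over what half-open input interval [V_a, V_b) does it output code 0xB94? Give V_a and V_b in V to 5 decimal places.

[0.74100 V, 0.74125 V)

LSB = 2.048/2^13 = 250.00 µV.
Code 0xB94 = 2964 decimal.
V_a = V_low + 2964·LSB = 0.741 V; V_b = V_low + 2965·LSB = 0.74125 V.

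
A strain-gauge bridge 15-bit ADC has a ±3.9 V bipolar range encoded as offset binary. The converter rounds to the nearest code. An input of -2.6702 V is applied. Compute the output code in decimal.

With 32768 levels over 7.8 V, one step is 238.04 µV.
(V_in − V_low)/LSB = (-2.6702 − (−3.9)) / 0.000238037 = 5166.421.
So the output code is 5166.

code 5166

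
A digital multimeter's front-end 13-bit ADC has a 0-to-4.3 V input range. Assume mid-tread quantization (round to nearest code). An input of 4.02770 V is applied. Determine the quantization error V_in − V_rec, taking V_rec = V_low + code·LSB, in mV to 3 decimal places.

0.124 mV

LSB = 4.3/2^13 = 0.525 mV.
(V_in − V_low)/LSB = (4.02770 − 0)/0.000524902 = 7673.2368 → code 7673 (round).
V_rec = 0 + 7673·0.000524902 = 4.0275757 V.
Error = 4.02770 − 4.0275757 = 0.000124316 V = 0.124 mV.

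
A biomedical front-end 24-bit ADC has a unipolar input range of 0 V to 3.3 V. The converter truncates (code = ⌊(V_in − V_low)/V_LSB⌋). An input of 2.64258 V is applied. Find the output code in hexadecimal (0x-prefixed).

code 0xCD0009 (decimal 13434889)

Full-scale span = 3.3 V; LSB = 3.3/2^24 = 0.20 µV.
(V_in − V_low)/LSB = (2.64258 − 0) / 1.96695e-07 = 13434889.533.
So the output code is 13434889.
In hexadecimal (0x-prefixed): 0xCD0009.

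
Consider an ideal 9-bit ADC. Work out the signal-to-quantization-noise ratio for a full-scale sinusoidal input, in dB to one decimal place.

55.9 dB

SNR ≈ 6.02·N + 1.76 dB = 6.02·9 + 1.76 = 55.94 dB.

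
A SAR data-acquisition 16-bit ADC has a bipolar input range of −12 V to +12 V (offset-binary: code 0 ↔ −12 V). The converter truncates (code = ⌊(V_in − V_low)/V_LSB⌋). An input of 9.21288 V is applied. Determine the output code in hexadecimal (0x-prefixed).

code 0xE245 (decimal 57925)

LSB = 24 V / 65536 = 366.21 µV.
(9.21288 − (−12)) / 0.000366211 = 57925.304 LSBs.
⌊·⌋(57925.304) = 57925.
In hexadecimal (0x-prefixed): 0xE245.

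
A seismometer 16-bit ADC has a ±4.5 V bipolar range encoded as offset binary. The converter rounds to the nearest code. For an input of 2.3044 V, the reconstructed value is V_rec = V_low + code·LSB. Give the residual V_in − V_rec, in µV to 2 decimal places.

One LSB is 9 V / 65536 = 137.33 µV.
(2.3044 − (−4.5))/0.000137329 = 49548.1287; round gives code 49548.
Reconstructed: 2.3043823 V.
Difference: 1.76758e-05 V → 17.68 µV.

17.68 µV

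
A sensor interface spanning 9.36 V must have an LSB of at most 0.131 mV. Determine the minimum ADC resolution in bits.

Number of steps required ≥ 9.36 V / 0.131 mV = 71450.38.
Need 2^N ≥ 71450.38; 2^16 = 65536, 2^17 = 131072.
Minimum N = 17.

17 bits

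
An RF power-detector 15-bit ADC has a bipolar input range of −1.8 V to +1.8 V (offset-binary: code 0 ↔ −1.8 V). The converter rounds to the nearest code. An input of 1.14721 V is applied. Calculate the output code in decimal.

LSB = 3.6 V / 32768 = 109.86 µV.
Input sits at 26826.160 steps above V_low.
round(26826.160) = 26826.

code 26826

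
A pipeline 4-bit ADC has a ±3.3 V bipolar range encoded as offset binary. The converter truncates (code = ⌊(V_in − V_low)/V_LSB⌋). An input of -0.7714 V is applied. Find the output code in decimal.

code 6

With 16 levels over 6.6 V, one step is 412.500 mV.
Input sits at 6.130 steps above V_low.
So the output code is 6.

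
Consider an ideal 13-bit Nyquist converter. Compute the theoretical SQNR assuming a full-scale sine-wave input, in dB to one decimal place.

SNR ≈ 6.02·N + 1.76 dB = 6.02·13 + 1.76 = 80.02 dB.

80.0 dB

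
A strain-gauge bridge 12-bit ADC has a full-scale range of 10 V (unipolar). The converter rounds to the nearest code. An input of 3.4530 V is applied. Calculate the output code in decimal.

Full-scale span = 10 V; LSB = 10/2^12 = 2.441 mV.
Input sits at 1414.349 steps above V_low.
round(1414.349) = 1414.

code 1414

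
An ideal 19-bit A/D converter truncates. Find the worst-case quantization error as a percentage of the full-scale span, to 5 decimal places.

Truncating → worst-case error = 1 LSB = V_FS/2^19, so 100/524288 = 0.000190735 % of full scale.

0.00019 %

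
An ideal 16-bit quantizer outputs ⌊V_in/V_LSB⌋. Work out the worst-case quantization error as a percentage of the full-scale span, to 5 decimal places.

0.00153 %

Truncating → worst-case error = 1 LSB = V_FS/2^16, so 100/65536 = 0.00152588 % of full scale.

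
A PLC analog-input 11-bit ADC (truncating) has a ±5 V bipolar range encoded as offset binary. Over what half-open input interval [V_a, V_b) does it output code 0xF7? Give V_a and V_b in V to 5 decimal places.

LSB = 10/2^11 = 4.883 mV.
Code 0xF7 = 247 decimal.
V_a = V_low + 247·LSB = -3.79395 V; V_b = V_low + 248·LSB = -3.78906 V.

[-3.79395 V, -3.78906 V)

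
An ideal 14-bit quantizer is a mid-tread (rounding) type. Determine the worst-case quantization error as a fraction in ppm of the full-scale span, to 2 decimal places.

30.52 ppm

Rounding → worst-case error = ½ LSB = V_FS/2^15, so 1e+06/32768 = 30.5176 ppm of full scale.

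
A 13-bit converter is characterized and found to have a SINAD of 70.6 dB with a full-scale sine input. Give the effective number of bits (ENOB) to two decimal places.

ENOB = (SINAD − 1.76) / 6.02 = (70.6 − 1.76)/6.02 = 11.435.

11.44 bits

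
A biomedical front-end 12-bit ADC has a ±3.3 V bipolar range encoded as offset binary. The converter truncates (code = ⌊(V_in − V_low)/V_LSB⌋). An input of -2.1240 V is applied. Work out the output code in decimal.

LSB = 6.6 V / 4096 = 1.611 mV.
(-2.1240 − (−3.3)) / 0.00161133 = 729.833 LSBs.
Floor → code 729.

code 729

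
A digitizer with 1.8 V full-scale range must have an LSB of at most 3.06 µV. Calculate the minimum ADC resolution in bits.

20 bits

Number of steps required ≥ 1.8 V / 3.06 µV = 588235.29.
Need 2^N ≥ 588235.29; 2^19 = 524288, 2^20 = 1048576.
Minimum N = 20.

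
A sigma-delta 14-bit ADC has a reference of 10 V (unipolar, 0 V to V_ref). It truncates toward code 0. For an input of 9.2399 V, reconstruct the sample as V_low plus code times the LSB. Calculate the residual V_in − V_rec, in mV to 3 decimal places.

0.398 mV

Step size: 10 V ÷ 2^14 = 0.610 mV.
(9.2399 − 0)/0.000610352 = 15138.6522; ⌊·⌋ gives code 15138.
Reconstructed: 9.239502 V.
V_in − V_rec = 0.000398047 V = 0.398 mV.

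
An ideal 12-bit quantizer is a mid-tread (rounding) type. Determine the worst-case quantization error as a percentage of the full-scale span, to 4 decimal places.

0.0122 %

Rounding → worst-case error = ½ LSB = V_FS/2^13, so 100/8192 = 0.012207 % of full scale.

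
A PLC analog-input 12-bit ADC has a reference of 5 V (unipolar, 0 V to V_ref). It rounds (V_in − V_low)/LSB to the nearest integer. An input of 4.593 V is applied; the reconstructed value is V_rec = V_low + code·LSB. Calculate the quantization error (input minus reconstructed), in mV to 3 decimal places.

-0.506 mV

One LSB is 5 V / 4096 = 1.221 mV.
(4.593 − 0)/0.0012207 = 3762.5856; round gives code 3763.
Code 3763 maps back to 0 + 3763×0.0012207 V = 4.5935059 V.
V_in − V_rec = -0.000505859 V = -0.506 mV.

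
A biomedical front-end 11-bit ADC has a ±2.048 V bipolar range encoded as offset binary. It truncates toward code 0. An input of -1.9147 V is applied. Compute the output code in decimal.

code 66

LSB = 4.096 V / 2048 = 2.000 mV.
(V_in − V_low)/LSB = (-1.9147 − (−2.048)) / 0.002 = 66.650.
So the output code is 66.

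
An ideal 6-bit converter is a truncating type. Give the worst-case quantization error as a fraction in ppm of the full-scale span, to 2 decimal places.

15625.00 ppm

Truncating → worst-case error = 1 LSB = V_FS/2^6, so 1e+06/64 = 15625 ppm of full scale.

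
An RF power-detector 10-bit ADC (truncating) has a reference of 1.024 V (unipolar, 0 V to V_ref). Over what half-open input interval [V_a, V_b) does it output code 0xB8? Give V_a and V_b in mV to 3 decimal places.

[184.000 mV, 185.000 mV)

LSB = 1.024/2^10 = 1.000 mV.
Code 0xB8 = 184 decimal.
V_a = V_low + 184·LSB = 0.184 V; V_b = V_low + 185·LSB = 0.185 V.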